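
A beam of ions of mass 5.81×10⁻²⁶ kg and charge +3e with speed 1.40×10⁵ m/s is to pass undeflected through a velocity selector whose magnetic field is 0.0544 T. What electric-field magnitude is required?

For straight-line motion qE = qvB, so E = vB.
E = 1.40×10⁵ × 0.0544 = 7620 V/m.

E = 7620 V/m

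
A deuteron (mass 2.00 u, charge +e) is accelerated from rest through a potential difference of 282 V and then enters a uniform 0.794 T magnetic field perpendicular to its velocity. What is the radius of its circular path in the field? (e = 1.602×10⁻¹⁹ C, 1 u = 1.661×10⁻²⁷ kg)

r ≈ 4.31×10⁻³ m

Acceleration: |q|V = ½mv² ⇒ v = √(2|q|V/m) = √(2·1.602×10⁻¹⁹·282/3.322×10⁻²⁷) ≈ 1.649×10⁵ m/s.
In the field: r = mv/(|q|B) = (3.322×10⁻²⁷)(1.649×10⁵)/((1.602×10⁻¹⁹)(0.794)) ≈ 4.31×10⁻³ m.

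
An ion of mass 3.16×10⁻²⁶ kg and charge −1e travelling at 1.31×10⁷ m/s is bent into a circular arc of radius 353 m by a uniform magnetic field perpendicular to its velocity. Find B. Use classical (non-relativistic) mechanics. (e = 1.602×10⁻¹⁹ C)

B ≈ 7.32×10⁻³ T

From |q|vB = mv²/r, B = mv/(|q|r).
B = (3.16×10⁻²⁶)(1.31×10⁷)/((1.602×10⁻¹⁹)(353)) ≈ 7.32×10⁻³ T.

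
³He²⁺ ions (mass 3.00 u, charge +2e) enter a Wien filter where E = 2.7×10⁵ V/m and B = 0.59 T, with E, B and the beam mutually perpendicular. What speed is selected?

Straight-line motion ⇒ electric and magnetic forces cancel, so E = vB.
v = E/B = 2.7×10⁵/0.59 = 4.6×10⁵ m/s.
The result is independent of the particle's charge and mass.

v = 4.6×10⁵ m/s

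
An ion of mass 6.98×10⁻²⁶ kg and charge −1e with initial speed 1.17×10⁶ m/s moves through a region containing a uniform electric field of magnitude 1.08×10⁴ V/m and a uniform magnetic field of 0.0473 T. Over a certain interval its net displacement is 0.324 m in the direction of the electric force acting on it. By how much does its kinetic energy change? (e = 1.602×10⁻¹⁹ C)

The magnetic force is always ⟂ v and does no work; only the electric force changes KE.
ΔKE = F_E · d = |q|E d = (1.602×10⁻¹⁹)(1.08×10⁴)(0.324) ≈ 5.61×10⁻¹⁶ J.

ΔKE ≈ 5.61×10⁻¹⁶ J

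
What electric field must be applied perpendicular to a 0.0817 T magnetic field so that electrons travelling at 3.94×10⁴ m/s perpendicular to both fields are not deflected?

For straight-line motion qE = qvB, so E = vB.
E = 3.94×10⁴ × 0.0817 = 3220 V/m.

E = 3220 V/m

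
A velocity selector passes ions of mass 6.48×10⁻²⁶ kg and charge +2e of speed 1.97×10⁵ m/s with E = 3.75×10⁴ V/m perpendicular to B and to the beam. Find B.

B = 0.190 T

Balance of forces in the selector: qE = qvB ⇒ B = E/v.
B = 3.75×10⁴/1.97×10⁵ = 0.190 T.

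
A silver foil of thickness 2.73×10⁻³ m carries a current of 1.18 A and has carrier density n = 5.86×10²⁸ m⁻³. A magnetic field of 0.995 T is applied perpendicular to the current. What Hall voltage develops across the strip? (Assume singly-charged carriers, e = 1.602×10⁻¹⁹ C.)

V_H = IB/(n e t).
V_H = (1.18)(0.995)/((5.86×10²⁸)(1.602×10⁻¹⁹)(2.73×10⁻³)) ≈ 4.58×10⁻⁸ V.

V_H ≈ 4.58×10⁻⁸ V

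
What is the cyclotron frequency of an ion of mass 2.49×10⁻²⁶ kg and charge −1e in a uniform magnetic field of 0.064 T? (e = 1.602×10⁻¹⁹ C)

f = |q|B/(2πm).
f = (1.602×10⁻¹⁹)(0.064)/(2π·2.49×10⁻²⁶) ≈ 6.6×10⁴ Hz.

f ≈ 6.6×10⁴ Hz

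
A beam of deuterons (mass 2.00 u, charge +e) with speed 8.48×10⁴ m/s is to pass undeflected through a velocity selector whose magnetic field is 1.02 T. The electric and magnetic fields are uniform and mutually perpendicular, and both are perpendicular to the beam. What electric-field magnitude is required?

For straight-line motion qE = qvB, so E = vB.
E = 8.48×10⁴ × 1.02 = 8.65×10⁴ V/m.

E = 8.65×10⁴ V/m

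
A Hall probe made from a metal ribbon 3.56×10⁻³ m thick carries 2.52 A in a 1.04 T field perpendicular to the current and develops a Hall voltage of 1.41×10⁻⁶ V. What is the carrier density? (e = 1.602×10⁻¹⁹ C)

From V_H = IB/(n e t), n = IB/(V_H e t).
n = (2.52)(1.04)/((1.41×10⁻⁶)(1.602×10⁻¹⁹)(3.56×10⁻³)) ≈ 3.26×10²⁷ m⁻³.

n ≈ 3.26×10²⁷ m⁻³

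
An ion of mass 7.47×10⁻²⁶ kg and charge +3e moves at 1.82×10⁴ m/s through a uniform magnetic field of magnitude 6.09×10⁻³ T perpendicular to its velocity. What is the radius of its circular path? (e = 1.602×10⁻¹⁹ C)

The magnetic force provides the centripetal force: |q|vB = mv²/r.
r = mv/(|q|B) = (7.47×10⁻²⁶)(1.82×10⁴)/((4.806×10⁻¹⁹)(6.09×10⁻³)) ≈ 0.465 m.

r ≈ 0.465 m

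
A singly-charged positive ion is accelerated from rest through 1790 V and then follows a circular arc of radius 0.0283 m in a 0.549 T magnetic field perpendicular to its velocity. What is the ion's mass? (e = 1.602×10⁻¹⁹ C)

Combine |q|V = ½mv² and r = mv/(|q|B): eliminate v to get m = qB²r²/(2V).
m = (1.602×10⁻¹⁹)(0.549)²(0.0283)²/(2·1790) ≈ 1.08×10⁻²⁶ kg.

m ≈ 1.08×10⁻²⁶ kg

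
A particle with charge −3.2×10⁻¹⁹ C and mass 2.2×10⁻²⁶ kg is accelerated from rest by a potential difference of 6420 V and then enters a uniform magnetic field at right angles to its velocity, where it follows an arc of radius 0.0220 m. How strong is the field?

v = √(2|q|V/m) = √(2·3.2×10⁻¹⁹·6420/2.2×10⁻²⁶) ≈ 4.322×10⁵ m/s.
B = mv/(|q|r) = (2.2×10⁻²⁶)(4.322×10⁵)/((3.2×10⁻¹⁹)(0.0220)) ≈ 1.35 T.

B ≈ 1.35 T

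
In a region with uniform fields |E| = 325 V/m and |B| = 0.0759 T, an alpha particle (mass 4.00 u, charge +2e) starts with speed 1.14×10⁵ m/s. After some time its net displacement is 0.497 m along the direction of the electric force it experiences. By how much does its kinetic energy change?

ΔKE ≈ 5.18×10⁻¹⁷ J

The magnetic force is always ⟂ v and does no work; only the electric force changes KE.
ΔKE = F_E · d = |q|E d = (3.204×10⁻¹⁹)(325)(0.497) ≈ 5.18×10⁻¹⁷ J.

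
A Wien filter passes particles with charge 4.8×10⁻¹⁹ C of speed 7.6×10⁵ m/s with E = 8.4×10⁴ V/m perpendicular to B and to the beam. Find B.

Balance of forces in the selector: qE = qvB ⇒ B = E/v.
B = 8.4×10⁴/7.6×10⁵ = 0.11 T.

B = 0.11 T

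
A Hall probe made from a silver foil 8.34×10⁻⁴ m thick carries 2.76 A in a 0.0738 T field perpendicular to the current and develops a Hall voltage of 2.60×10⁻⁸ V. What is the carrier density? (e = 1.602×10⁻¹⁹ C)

From V_H = IB/(n e t), n = IB/(V_H e t).
n = (2.76)(0.0738)/((2.60×10⁻⁸)(1.602×10⁻¹⁹)(8.34×10⁻⁴)) ≈ 5.86×10²⁸ m⁻³.

n ≈ 5.86×10²⁸ m⁻³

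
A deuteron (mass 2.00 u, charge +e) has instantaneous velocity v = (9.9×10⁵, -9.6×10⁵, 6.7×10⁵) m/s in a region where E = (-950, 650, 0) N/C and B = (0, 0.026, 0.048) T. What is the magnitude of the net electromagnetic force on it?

|F| ≈ 1.34×10⁻¹⁴ N

v×B = (-6.35×10⁴, -4.75×10⁴, 2.57×10⁴) N/C.
E + v×B = (-6.44×10⁴, -4.69×10⁴, 2.57×10⁴) N/C.
F = q(E + v×B) = (1.602×10⁻¹⁹ C)·(-6.44×10⁴, -4.69×10⁴, 2.57×10⁴) = (-1.03×10⁻¹⁴, -7.51×10⁻¹⁵, 4.12×10⁻¹⁵) N.
|F| = 1.34×10⁻¹⁴ N.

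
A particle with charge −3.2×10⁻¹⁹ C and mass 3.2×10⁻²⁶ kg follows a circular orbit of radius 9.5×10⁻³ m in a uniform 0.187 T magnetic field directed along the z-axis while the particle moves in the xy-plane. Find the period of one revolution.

The cyclotron period depends only on m, q, B: T = 2πm/(|q|B).
T = 2π(3.2×10⁻²⁶)/((3.2×10⁻¹⁹)(0.187)) ≈ 3.36×10⁻⁶ s.

T ≈ 3.36×10⁻⁶ s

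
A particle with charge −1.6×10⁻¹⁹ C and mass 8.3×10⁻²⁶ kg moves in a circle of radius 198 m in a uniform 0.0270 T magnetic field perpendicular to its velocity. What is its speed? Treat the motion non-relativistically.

v ≈ 1.03×10⁷ m/s

From |q|vB = mv²/r, v = |q|Br/m.
v = (1.6×10⁻¹⁹)(0.0270)(198)/8.3×10⁻²⁶ ≈ 1.03×10⁷ m/s.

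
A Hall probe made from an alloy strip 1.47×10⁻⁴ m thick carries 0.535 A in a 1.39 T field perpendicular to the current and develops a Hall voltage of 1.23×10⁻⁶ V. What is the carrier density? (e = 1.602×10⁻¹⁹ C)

From V_H = IB/(n e t), n = IB/(V_H e t).
n = (0.535)(1.39)/((1.23×10⁻⁶)(1.602×10⁻¹⁹)(1.47×10⁻⁴)) ≈ 2.57×10²⁸ m⁻³.

n ≈ 2.57×10²⁸ m⁻³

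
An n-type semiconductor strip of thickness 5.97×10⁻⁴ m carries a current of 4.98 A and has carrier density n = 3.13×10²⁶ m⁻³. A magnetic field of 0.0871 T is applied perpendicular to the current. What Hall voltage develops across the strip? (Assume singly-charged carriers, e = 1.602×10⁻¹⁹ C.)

V_H = IB/(n e t).
V_H = (4.98)(0.0871)/((3.13×10²⁶)(1.602×10⁻¹⁹)(5.97×10⁻⁴)) ≈ 1.45×10⁻⁵ V.

V_H ≈ 1.45×10⁻⁵ V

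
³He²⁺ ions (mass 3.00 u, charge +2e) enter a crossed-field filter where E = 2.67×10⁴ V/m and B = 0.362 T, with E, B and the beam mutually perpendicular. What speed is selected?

Zero net Lorentz force requires |qE| = |q v×B|, i.e. E = vB.
v = E/B = 2.67×10⁴/0.362 = 7.38×10⁴ m/s.

v = 7.38×10⁴ m/s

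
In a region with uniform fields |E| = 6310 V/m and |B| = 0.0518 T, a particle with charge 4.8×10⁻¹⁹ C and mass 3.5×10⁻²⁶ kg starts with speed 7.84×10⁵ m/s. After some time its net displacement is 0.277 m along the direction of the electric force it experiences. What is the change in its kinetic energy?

ΔKE ≈ 8.39×10⁻¹⁶ J

The magnetic force is always ⟂ v and does no work; only the electric force changes KE.
ΔKE = F_E · d = |q|E d = (4.8×10⁻¹⁹)(6310)(0.277) ≈ 8.39×10⁻¹⁶ J.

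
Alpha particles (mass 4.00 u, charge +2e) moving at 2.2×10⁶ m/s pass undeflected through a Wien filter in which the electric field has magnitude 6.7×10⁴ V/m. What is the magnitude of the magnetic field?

B = 0.030 T

Balance of forces in the selector: qE = qvB ⇒ B = E/v.
B = 6.7×10⁴/2.2×10⁶ = 0.030 T.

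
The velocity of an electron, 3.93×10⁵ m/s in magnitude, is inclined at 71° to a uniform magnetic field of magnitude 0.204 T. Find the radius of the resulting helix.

r ≈ 1.04×10⁻⁵ m

v⊥ = v sinθ = 3.93×10⁵·sin71° ≈ 3.716×10⁵ m/s.
r = m v⊥/(|q|B) = (9.109×10⁻³¹)(3.716×10⁵)/((1.602×10⁻¹⁹)(0.204)) ≈ 1.04×10⁻⁵ m.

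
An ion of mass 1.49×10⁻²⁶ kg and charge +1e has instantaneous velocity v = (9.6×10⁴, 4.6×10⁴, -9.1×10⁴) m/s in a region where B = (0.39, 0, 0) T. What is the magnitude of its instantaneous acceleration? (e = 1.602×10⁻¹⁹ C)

|a| ≈ 4.28×10¹¹ m/s²

v×B = (0, -3.55×10⁴, -1.79×10⁴) N/C.
F = q v×B = (1.602×10⁻¹⁹ C)·(0, -3.55×10⁴, -1.79×10⁴) = (0, -5.69×10⁻¹⁵, -2.87×10⁻¹⁵) N.
|a| = |F|/m = 6.371×10⁻¹⁵/1.49×10⁻²⁶ ≈ 4.28×10¹¹ m/s².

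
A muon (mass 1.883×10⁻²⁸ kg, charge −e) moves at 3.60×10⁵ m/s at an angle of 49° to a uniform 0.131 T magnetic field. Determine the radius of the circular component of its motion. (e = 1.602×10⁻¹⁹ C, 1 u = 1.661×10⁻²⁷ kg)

v⊥ = v sinθ = 3.60×10⁵·sin49° ≈ 2.717×10⁵ m/s.
r = m v⊥/(|q|B) = (1.883×10⁻²⁸)(2.717×10⁵)/((1.602×10⁻¹⁹)(0.131)) ≈ 2.44×10⁻³ m.

r ≈ 2.44×10⁻³ m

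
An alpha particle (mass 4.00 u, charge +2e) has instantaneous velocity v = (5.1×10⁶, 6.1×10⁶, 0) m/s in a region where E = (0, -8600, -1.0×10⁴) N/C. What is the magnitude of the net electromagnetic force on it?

|F| ≈ 4.23×10⁻¹⁵ N

Only an electric field acts, so F = qE = (3.204×10⁻¹⁹ C)·(0, -8600, -1.00×10⁴) = (0, -2.76×10⁻¹⁵, -3.20×10⁻¹⁵) N.
|F| = 4.23×10⁻¹⁵ N.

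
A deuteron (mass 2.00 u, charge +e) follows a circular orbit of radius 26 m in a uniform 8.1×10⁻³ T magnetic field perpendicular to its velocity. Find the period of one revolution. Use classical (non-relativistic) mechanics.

The cyclotron period depends only on m, q, B: T = 2πm/(|q|B).
T = 2π(3.322×10⁻²⁷)/((1.602×10⁻¹⁹)(8.1×10⁻³)) ≈ 1.6×10⁻⁵ s.

T ≈ 1.6×10⁻⁵ s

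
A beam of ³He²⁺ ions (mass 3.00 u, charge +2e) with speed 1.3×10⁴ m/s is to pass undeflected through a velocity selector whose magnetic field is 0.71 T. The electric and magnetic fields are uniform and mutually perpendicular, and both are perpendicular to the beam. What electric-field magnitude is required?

For straight-line motion qE = qvB, so E = vB.
E = 1.3×10⁴ × 0.71 = 9200 V/m.

E = 9200 V/m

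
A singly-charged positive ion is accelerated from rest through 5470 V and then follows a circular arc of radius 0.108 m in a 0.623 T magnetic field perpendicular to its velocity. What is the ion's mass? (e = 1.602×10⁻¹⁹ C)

Combine |q|V = ½mv² and r = mv/(|q|B): eliminate v to get m = qB²r²/(2V).
m = (1.602×10⁻¹⁹)(0.623)²(0.108)²/(2·5470) ≈ 6.63×10⁻²⁶ kg.

m ≈ 6.63×10⁻²⁶ kg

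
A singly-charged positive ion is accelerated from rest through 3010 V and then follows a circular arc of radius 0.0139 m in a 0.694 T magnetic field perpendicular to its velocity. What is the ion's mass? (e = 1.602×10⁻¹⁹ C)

Combine |q|V = ½mv² and r = mv/(|q|B): eliminate v to get m = qB²r²/(2V).
m = (1.602×10⁻¹⁹)(0.694)²(0.0139)²/(2·3010) ≈ 2.48×10⁻²⁷ kg.

m ≈ 2.48×10⁻²⁷ kg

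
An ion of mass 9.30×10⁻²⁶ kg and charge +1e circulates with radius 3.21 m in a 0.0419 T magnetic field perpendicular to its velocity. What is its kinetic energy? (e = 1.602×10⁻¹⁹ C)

KE ≈ 1.56×10⁴ eV

v = |q|Br/m, then KE = ½mv² = (qBr)²/(2m).
v = (1.602×10⁻¹⁹)(0.0419)(3.21)/9.30×10⁻²⁶ ≈ 2.317×10⁵ m/s.
KE = ½(9.30×10⁻²⁶)(2.317×10⁵)² ≈ 2.50×10⁻¹⁵ J = 1.56×10⁴ eV.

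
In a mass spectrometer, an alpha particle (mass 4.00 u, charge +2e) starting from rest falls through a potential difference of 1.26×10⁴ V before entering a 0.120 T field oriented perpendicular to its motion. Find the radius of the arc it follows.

r ≈ 0.190 m

Acceleration: |q|V = ½mv² ⇒ v = √(2|q|V/m) = √(2·3.204×10⁻¹⁹·1.26×10⁴/6.644×10⁻²⁷) ≈ 1.102×10⁶ m/s.
In the field: r = mv/(|q|B) = (6.644×10⁻²⁷)(1.102×10⁶)/((3.204×10⁻¹⁹)(0.120)) ≈ 0.190 m.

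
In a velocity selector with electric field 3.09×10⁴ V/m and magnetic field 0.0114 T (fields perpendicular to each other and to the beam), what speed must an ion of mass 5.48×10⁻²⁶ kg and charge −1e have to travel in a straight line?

For undeflected motion the electric and magnetic forces balance: qE = qvB.
v = E/B = 3.09×10⁴/0.0114 = 2.71×10⁶ m/s.
The result is independent of the particle's charge and mass.

v = 2.71×10⁶ m/s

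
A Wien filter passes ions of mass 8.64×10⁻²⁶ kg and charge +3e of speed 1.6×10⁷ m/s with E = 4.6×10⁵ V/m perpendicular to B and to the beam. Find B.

B = 0.029 T

Balance of forces in the selector: qE = qvB ⇒ B = E/v.
B = 4.6×10⁵/1.6×10⁷ = 0.029 T.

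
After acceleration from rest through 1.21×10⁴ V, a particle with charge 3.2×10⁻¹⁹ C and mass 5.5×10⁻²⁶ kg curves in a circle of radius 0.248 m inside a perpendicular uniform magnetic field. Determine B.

B ≈ 0.260 T

v = √(2|q|V/m) = √(2·3.2×10⁻¹⁹·1.21×10⁴/5.5×10⁻²⁶) ≈ 3.752×10⁵ m/s.
B = mv/(|q|r) = (5.5×10⁻²⁶)(3.752×10⁵)/((3.2×10⁻¹⁹)(0.248)) ≈ 0.260 T.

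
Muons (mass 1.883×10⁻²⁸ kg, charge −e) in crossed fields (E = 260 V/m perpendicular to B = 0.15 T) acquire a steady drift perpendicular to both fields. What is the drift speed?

In crossed fields the guiding centre drifts at v_d = |E×B|/B² = E/B, independent of charge and mass.
v_d = 260/0.15 = 1700 m/s.

v_d ≈ 1700 m/s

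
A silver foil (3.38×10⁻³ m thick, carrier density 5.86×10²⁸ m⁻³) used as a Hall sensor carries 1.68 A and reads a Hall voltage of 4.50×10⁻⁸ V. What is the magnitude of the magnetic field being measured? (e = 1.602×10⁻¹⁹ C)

From V_H = IB/(n e t), B = V_H n e t / I.
B = (4.50×10⁻⁸)(5.86×10²⁸)(1.602×10⁻¹⁹)(3.38×10⁻³)/1.68 ≈ 0.850 T.

B ≈ 0.850 T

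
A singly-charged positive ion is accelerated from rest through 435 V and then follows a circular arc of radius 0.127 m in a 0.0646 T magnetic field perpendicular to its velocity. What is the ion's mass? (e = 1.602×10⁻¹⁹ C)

m ≈ 1.24×10⁻²⁶ kg

Combine |q|V = ½mv² and r = mv/(|q|B): eliminate v to get m = qB²r²/(2V).
m = (1.602×10⁻¹⁹)(0.0646)²(0.127)²/(2·435) ≈ 1.24×10⁻²⁶ kg.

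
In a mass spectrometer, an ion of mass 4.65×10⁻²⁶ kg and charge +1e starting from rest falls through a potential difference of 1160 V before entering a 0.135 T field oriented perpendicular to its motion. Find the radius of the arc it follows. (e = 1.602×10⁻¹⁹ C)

Acceleration: |q|V = ½mv² ⇒ v = √(2|q|V/m) = √(2·1.602×10⁻¹⁹·1160/4.65×10⁻²⁶) ≈ 8.940×10⁴ m/s.
In the field: r = mv/(|q|B) = (4.65×10⁻²⁶)(8.940×10⁴)/((1.602×10⁻¹⁹)(0.135)) ≈ 0.192 m.

r ≈ 0.192 m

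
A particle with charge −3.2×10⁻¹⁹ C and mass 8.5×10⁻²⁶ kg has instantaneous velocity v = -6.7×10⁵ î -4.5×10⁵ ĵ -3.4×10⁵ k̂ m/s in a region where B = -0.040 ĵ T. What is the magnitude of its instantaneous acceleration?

|a| ≈ 1.13×10¹¹ m/s²

v×B = (-1.36×10⁴, 0, 2.68×10⁴) N/C.
F = q v×B = (−3.2×10⁻¹⁹ C)·(-1.36×10⁴, 0, 2.68×10⁴) = (4.35×10⁻¹⁵, 0, -8.58×10⁻¹⁵) N.
|a| = |F|/m = 9.617×10⁻¹⁵/8.5×10⁻²⁶ ≈ 1.13×10¹¹ m/s².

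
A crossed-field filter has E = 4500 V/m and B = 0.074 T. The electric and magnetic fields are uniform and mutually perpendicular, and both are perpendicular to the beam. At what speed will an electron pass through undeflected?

Zero net Lorentz force requires |qE| = |q v×B|, i.e. E = vB.
v = E/B = 4500/0.074 = 6.1×10⁴ m/s.

v = 6.1×10⁴ m/s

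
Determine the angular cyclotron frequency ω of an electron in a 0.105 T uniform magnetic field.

ω = |q|B/m.
ω = (1.602×10⁻¹⁹)(0.105)/9.109×10⁻³¹ ≈ 1.85×10¹⁰ rad/s.

ω ≈ 1.85×10¹⁰ rad/s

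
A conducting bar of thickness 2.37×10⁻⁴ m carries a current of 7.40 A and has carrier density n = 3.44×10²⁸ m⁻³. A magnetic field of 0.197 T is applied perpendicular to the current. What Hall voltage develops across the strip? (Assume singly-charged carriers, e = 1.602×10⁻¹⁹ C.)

V_H = IB/(n e t).
V_H = (7.40)(0.197)/((3.44×10²⁸)(1.602×10⁻¹⁹)(2.37×10⁻⁴)) ≈ 1.12×10⁻⁶ V.

V_H ≈ 1.12×10⁻⁶ V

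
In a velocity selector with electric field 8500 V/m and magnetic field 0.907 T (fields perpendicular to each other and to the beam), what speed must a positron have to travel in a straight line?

v = 9370 m/s

For undeflected motion the electric and magnetic forces balance: qE = qvB.
v = E/B = 8500/0.907 = 9370 m/s.
The result is independent of the particle's charge and mass.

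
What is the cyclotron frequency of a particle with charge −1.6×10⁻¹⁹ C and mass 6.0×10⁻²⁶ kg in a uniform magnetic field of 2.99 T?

f = |q|B/(2πm).
f = (1.6×10⁻¹⁹)(2.99)/(2π·6.0×10⁻²⁶) ≈ 1.27×10⁶ Hz.

f ≈ 1.27×10⁶ Hz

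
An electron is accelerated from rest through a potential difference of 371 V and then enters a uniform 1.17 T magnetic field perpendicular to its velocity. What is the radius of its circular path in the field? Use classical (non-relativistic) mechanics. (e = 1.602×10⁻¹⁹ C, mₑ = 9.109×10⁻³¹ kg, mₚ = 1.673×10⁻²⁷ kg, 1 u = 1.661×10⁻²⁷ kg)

r ≈ 5.55×10⁻⁵ m

Acceleration: |q|V = ½mv² ⇒ v = √(2|q|V/m) = √(2·1.602×10⁻¹⁹·371/9.109×10⁻³¹) ≈ 1.142×10⁷ m/s.
In the field: r = mv/(|q|B) = (9.109×10⁻³¹)(1.142×10⁷)/((1.602×10⁻¹⁹)(1.17)) ≈ 5.55×10⁻⁵ m.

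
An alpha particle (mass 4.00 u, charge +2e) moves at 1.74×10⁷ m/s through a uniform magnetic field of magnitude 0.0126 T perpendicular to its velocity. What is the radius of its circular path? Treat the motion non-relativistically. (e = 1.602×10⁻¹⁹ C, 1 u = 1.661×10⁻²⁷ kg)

r ≈ 28.6 m

The magnetic force provides the centripetal force: |q|vB = mv²/r.
r = mv/(|q|B) = (6.644×10⁻²⁷)(1.74×10⁷)/((3.204×10⁻¹⁹)(0.0126)) ≈ 28.6 m.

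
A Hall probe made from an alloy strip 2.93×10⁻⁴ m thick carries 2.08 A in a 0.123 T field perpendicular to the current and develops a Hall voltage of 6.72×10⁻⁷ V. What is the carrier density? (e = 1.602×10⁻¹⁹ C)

n ≈ 8.11×10²⁷ m⁻³

From V_H = IB/(n e t), n = IB/(V_H e t).
n = (2.08)(0.123)/((6.72×10⁻⁷)(1.602×10⁻¹⁹)(2.93×10⁻⁴)) ≈ 8.11×10²⁷ m⁻³.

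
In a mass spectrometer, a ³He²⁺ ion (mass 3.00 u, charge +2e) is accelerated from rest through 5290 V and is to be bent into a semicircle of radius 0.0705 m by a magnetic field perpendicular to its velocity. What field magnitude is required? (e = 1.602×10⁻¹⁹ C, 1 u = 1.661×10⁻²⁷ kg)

v = √(2|q|V/m) = √(2·3.204×10⁻¹⁹·5290/4.983×10⁻²⁷) ≈ 8.248×10⁵ m/s.
B = mv/(|q|r) = (4.983×10⁻²⁷)(8.248×10⁵)/((3.204×10⁻¹⁹)(0.0705)) ≈ 0.182 T.

B ≈ 0.182 T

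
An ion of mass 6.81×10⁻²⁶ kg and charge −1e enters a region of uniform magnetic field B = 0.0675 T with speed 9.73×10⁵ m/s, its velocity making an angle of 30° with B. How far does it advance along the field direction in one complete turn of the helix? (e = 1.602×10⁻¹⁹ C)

v∥ = v cosθ = 9.73×10⁵·cos30° ≈ 8.426×10⁵ m/s.
T = 2πm/(|q|B) = 2π(6.81×10⁻²⁶)/((1.602×10⁻¹⁹)(0.0675)) ≈ 3.957×10⁻⁵ s.
pitch = v∥ T = (8.426×10⁵)(3.957×10⁻⁵) ≈ 33.3 m.

p ≈ 33.3 m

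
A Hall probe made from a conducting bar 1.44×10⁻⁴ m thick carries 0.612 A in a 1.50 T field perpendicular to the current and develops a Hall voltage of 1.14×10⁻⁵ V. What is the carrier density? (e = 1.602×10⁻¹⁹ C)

n ≈ 3.49×10²⁷ m⁻³

From V_H = IB/(n e t), n = IB/(V_H e t).
n = (0.612)(1.50)/((1.14×10⁻⁵)(1.602×10⁻¹⁹)(1.44×10⁻⁴)) ≈ 3.49×10²⁷ m⁻³.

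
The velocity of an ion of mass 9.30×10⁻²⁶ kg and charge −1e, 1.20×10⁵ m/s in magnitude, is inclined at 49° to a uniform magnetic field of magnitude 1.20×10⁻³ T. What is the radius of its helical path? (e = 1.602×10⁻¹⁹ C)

r ≈ 43.8 m

v⊥ = v sinθ = 1.20×10⁵·sin49° ≈ 9.057×10⁴ m/s.
r = m v⊥/(|q|B) = (9.30×10⁻²⁶)(9.057×10⁴)/((1.602×10⁻¹⁹)(1.20×10⁻³)) ≈ 43.8 m.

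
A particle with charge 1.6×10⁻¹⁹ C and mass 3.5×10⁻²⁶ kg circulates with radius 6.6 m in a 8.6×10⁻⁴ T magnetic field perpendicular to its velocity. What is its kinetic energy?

KE ≈ 1.2×10⁻¹⁷ J

v = |q|Br/m, then KE = ½mv² = (qBr)²/(2m).
v = (1.6×10⁻¹⁹)(8.6×10⁻⁴)(6.6)/3.5×10⁻²⁶ ≈ 2.595×10⁴ m/s.
KE = ½(3.5×10⁻²⁶)(2.595×10⁴)² ≈ 1.2×10⁻¹⁷ J.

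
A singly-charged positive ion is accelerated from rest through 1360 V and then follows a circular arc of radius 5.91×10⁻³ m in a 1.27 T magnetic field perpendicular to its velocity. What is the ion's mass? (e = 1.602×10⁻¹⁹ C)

Combine |q|V = ½mv² and r = mv/(|q|B): eliminate v to get m = qB²r²/(2V).
m = (1.602×10⁻¹⁹)(1.27)²(5.91×10⁻³)²/(2·1360) ≈ 3.32×10⁻²⁷ kg.

m ≈ 3.32×10⁻²⁷ kg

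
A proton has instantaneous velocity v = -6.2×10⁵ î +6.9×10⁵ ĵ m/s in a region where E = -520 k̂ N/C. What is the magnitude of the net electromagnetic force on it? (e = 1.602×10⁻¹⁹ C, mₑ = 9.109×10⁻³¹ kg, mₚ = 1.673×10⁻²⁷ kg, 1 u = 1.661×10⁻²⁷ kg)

|F| ≈ 8.33×10⁻¹⁷ N

Only an electric field acts, so F = qE = (1.602×10⁻¹⁹ C)·(0, 0, -520) = (0, 0, -8.33×10⁻¹⁷) N.
|F| = 8.33×10⁻¹⁷ N.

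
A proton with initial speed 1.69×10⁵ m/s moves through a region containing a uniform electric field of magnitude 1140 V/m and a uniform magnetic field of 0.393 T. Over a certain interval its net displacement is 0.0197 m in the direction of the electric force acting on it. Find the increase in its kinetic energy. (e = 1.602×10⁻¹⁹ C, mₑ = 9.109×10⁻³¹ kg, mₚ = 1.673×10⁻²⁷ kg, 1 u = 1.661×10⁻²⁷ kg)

ΔKE ≈ 3.60×10⁻¹⁸ J

The magnetic force is always ⟂ v and does no work; only the electric force changes KE.
ΔKE = F_E · d = |q|E d = (1.602×10⁻¹⁹)(1140)(0.0197) ≈ 3.60×10⁻¹⁸ J.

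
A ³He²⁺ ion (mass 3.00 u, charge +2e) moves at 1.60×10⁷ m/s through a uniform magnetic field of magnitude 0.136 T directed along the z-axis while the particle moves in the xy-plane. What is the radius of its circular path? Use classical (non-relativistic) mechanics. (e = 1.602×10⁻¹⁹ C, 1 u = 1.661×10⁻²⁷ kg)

The magnetic force provides the centripetal force: |q|vB = mv²/r.
r = mv/(|q|B) = (4.983×10⁻²⁷)(1.60×10⁷)/((3.204×10⁻¹⁹)(0.136)) ≈ 1.83 m.

r ≈ 1.83 m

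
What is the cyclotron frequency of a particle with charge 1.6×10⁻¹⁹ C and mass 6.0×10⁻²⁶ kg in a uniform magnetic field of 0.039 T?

f ≈ 1.7×10⁴ Hz

f = |q|B/(2πm).
f = (1.6×10⁻¹⁹)(0.039)/(2π·6.0×10⁻²⁶) ≈ 1.7×10⁴ Hz.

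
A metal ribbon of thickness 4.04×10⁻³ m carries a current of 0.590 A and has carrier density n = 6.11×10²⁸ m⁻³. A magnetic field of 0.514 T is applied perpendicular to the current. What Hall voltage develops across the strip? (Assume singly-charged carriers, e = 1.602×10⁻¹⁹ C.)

V_H = IB/(n e t).
V_H = (0.590)(0.514)/((6.11×10²⁸)(1.602×10⁻¹⁹)(4.04×10⁻³)) ≈ 7.67×10⁻⁹ V.

V_H ≈ 7.67×10⁻⁹ V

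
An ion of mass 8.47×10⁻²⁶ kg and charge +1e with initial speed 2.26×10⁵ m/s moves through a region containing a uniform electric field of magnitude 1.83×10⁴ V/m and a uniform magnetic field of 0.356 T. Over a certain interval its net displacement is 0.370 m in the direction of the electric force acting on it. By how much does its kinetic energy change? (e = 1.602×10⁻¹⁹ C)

The magnetic force is always ⟂ v and does no work; only the electric force changes KE.
ΔKE = F_E · d = |q|E d = (1.602×10⁻¹⁹)(1.83×10⁴)(0.370) ≈ 1.08×10⁻¹⁵ J.

ΔKE ≈ 1.08×10⁻¹⁵ J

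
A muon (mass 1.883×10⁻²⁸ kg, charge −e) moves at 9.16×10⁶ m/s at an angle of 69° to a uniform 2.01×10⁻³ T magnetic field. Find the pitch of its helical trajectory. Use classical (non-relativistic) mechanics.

p ≈ 12.1 m

v∥ = v cosθ = 9.16×10⁶·cos69° ≈ 3.283×10⁶ m/s.
T = 2πm/(|q|B) = 2π(1.883×10⁻²⁸)/((1.602×10⁻¹⁹)(2.01×10⁻³)) ≈ 3.674×10⁻⁶ s.
pitch = v∥ T = (3.283×10⁶)(3.674×10⁻⁶) ≈ 12.1 m.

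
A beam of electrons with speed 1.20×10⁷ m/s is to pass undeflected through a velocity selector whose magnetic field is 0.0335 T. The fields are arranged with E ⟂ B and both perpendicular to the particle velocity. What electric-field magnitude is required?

E = 4.02×10⁵ V/m

For straight-line motion qE = qvB, so E = vB.
E = 1.20×10⁷ × 0.0335 = 4.02×10⁵ V/m.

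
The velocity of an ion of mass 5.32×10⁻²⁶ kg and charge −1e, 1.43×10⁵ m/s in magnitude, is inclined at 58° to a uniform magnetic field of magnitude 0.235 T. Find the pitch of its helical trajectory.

v∥ = v cosθ = 1.43×10⁵·cos58° ≈ 7.578×10⁴ m/s.
T = 2πm/(|q|B) = 2π(5.32×10⁻²⁶)/((1.602×10⁻¹⁹)(0.235)) ≈ 8.879×10⁻⁶ s.
pitch = v∥ T = (7.578×10⁴)(8.879×10⁻⁶) ≈ 0.673 m.

p ≈ 0.673 m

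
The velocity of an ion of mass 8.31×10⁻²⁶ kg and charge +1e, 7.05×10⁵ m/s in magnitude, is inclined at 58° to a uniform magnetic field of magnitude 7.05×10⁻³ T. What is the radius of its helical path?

v⊥ = v sinθ = 7.05×10⁵·sin58° ≈ 5.979×10⁵ m/s.
r = m v⊥/(|q|B) = (8.31×10⁻²⁶)(5.979×10⁵)/((1.602×10⁻¹⁹)(7.05×10⁻³)) ≈ 44.0 m.

r ≈ 44.0 m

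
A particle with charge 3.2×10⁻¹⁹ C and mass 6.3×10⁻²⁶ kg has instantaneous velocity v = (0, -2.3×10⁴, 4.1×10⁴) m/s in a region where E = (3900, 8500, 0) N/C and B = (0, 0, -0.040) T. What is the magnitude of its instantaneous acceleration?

v×B = (920, 0, 0) N/C.
E + v×B = (4820, 8500, 0) N/C.
F = q(E + v×B) = (3.2×10⁻¹⁹ C)·(4820, 8500, 0) = (1.54×10⁻¹⁵, 2.72×10⁻¹⁵, 0) N.
|a| = |F|/m = 3.127×10⁻¹⁵/6.3×10⁻²⁶ ≈ 4.96×10¹⁰ m/s².

|a| ≈ 4.96×10¹⁰ m/s²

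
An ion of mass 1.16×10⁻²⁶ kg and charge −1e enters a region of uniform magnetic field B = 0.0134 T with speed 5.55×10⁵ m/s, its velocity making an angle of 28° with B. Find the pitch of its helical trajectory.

v∥ = v cosθ = 5.55×10⁵·cos28° ≈ 4.900×10⁵ m/s.
T = 2πm/(|q|B) = 2π(1.16×10⁻²⁶)/((1.602×10⁻¹⁹)(0.0134)) ≈ 3.395×10⁻⁵ s.
pitch = v∥ T = (4.900×10⁵)(3.395×10⁻⁵) ≈ 16.6 m.

p ≈ 16.6 m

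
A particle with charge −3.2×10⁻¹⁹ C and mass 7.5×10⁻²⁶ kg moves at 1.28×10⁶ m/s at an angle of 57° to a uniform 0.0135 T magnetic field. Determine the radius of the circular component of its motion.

v⊥ = v sinθ = 1.28×10⁶·sin57° ≈ 1.073×10⁶ m/s.
r = m v⊥/(|q|B) = (7.5×10⁻²⁶)(1.073×10⁶)/((3.2×10⁻¹⁹)(0.0135)) ≈ 18.6 m.

r ≈ 18.6 m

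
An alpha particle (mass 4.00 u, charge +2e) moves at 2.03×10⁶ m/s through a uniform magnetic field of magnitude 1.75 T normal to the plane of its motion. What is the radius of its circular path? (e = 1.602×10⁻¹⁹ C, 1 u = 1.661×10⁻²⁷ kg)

r ≈ 0.0241 m

The magnetic force provides the centripetal force: |q|vB = mv²/r.
r = mv/(|q|B) = (6.644×10⁻²⁷)(2.03×10⁶)/((3.204×10⁻¹⁹)(1.75)) ≈ 0.0241 m.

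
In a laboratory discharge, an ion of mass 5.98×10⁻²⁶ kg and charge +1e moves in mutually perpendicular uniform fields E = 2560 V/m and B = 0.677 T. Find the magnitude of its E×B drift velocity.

In crossed fields the guiding centre drifts at v_d = |E×B|/B² = E/B, independent of charge and mass.
v_d = 2560/0.677 = 3780 m/s.

v_d ≈ 3780 m/s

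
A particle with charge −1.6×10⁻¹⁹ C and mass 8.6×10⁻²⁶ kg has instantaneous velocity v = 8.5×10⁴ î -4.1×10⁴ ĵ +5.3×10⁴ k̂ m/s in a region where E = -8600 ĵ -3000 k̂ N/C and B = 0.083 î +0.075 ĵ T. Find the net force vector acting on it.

F ≈ (6.36×10⁻¹⁶, 6.72×10⁻¹⁶, -1.08×10⁻¹⁵) N

v×B = (-3980, 4400, 9780) N/C.
E + v×B = (-3980, -4200, 6780) N/C.
F = q(E + v×B) = (−1.6×10⁻¹⁹ C)·(-3980, -4200, 6780) = (6.36×10⁻¹⁶, 6.72×10⁻¹⁶, -1.08×10⁻¹⁵) N.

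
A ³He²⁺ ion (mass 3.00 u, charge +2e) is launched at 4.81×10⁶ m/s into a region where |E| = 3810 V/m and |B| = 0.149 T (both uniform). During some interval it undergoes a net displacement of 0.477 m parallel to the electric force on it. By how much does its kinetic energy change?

ΔKE ≈ 5.82×10⁻¹⁶ J

The magnetic force is always ⟂ v and does no work; only the electric force changes KE.
ΔKE = F_E · d = |q|E d = (3.204×10⁻¹⁹)(3810)(0.477) ≈ 5.82×10⁻¹⁶ J.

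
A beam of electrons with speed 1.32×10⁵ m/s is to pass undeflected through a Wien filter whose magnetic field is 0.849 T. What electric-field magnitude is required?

For straight-line motion qE = qvB, so E = vB.
E = 1.32×10⁵ × 0.849 = 1.12×10⁵ V/m.

E = 1.12×10⁵ V/m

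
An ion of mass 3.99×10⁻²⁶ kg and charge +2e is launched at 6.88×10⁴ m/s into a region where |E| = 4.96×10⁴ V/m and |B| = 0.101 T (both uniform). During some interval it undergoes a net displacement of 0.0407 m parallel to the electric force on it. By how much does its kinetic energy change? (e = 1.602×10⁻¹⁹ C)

The magnetic force is always ⟂ v and does no work; only the electric force changes KE.
ΔKE = F_E · d = |q|E d = (3.204×10⁻¹⁹)(4.96×10⁴)(0.0407) ≈ 6.47×10⁻¹⁶ J.

ΔKE ≈ 6.47×10⁻¹⁶ J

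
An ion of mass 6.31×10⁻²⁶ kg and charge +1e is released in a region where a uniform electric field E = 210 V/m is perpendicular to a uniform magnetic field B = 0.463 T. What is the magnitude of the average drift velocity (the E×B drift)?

The steady drift has the magnetic force balancing the electric force, so v_d = E/B.
v_d = 210/0.463 = 454 m/s.

v_d ≈ 454 m/s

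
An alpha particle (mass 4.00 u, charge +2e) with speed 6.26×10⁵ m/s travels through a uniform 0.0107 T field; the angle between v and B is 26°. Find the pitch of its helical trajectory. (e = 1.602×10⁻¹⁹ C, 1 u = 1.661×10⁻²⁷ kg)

v∥ = v cosθ = 6.26×10⁵·cos26° ≈ 5.626×10⁵ m/s.
T = 2πm/(|q|B) = 2π(6.644×10⁻²⁷)/((3.204×10⁻¹⁹)(0.0107)) ≈ 1.218×10⁻⁵ s.
pitch = v∥ T = (5.626×10⁵)(1.218×10⁻⁵) ≈ 6.85 m.

p ≈ 6.85 m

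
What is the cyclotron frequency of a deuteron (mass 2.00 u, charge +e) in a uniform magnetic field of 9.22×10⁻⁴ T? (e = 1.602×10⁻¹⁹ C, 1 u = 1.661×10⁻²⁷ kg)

f ≈ 7080 Hz

f = |q|B/(2πm).
f = (1.602×10⁻¹⁹)(9.22×10⁻⁴)/(2π·3.322×10⁻²⁷) ≈ 7080 Hz.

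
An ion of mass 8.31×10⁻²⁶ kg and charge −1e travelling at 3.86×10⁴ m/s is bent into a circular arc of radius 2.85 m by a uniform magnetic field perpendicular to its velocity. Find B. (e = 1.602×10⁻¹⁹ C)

From |q|vB = mv²/r, B = mv/(|q|r).
B = (8.31×10⁻²⁶)(3.86×10⁴)/((1.602×10⁻¹⁹)(2.85)) ≈ 7.03×10⁻³ T.

B ≈ 7.03×10⁻³ T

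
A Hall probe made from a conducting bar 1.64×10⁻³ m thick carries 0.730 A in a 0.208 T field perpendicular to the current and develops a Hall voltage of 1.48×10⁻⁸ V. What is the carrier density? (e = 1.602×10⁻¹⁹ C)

From V_H = IB/(n e t), n = IB/(V_H e t).
n = (0.730)(0.208)/((1.48×10⁻⁸)(1.602×10⁻¹⁹)(1.64×10⁻³)) ≈ 3.90×10²⁸ m⁻³.

n ≈ 3.90×10²⁸ m⁻³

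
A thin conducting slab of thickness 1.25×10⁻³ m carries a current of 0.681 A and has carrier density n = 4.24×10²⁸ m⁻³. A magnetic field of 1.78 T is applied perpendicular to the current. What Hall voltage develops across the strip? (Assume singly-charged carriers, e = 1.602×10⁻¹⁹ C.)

V_H = IB/(n e t).
V_H = (0.681)(1.78)/((4.24×10²⁸)(1.602×10⁻¹⁹)(1.25×10⁻³)) ≈ 1.43×10⁻⁷ V.

V_H ≈ 1.43×10⁻⁷ V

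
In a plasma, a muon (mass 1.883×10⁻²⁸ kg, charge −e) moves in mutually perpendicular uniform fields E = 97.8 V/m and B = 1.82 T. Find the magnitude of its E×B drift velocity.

v_d ≈ 53.7 m/s

In crossed fields the guiding centre drifts at v_d = |E×B|/B² = E/B, independent of charge and mass.
v_d = 97.8/1.82 = 53.7 m/s.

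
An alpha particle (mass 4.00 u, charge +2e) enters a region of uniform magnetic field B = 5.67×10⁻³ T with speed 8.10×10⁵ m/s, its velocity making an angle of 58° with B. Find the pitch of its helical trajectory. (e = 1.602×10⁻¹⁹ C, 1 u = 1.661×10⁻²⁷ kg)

v∥ = v cosθ = 8.10×10⁵·cos58° ≈ 4.292×10⁵ m/s.
T = 2πm/(|q|B) = 2π(6.644×10⁻²⁷)/((3.204×10⁻¹⁹)(5.67×10⁻³)) ≈ 2.298×10⁻⁵ s.
pitch = v∥ T = (4.292×10⁵)(2.298×10⁻⁵) ≈ 9.86 m.

p ≈ 9.86 m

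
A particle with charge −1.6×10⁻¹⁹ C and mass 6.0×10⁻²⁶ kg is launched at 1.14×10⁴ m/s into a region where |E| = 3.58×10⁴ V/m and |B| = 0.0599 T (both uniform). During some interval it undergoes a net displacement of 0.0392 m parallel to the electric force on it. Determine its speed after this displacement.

B does no work; ΔKE = |q|E d.
½mv_f² = ½mv₀² + |q|Ed = ½(6.0×10⁻²⁶)(1.14×10⁴)² + (1.6×10⁻¹⁹)(3.58×10⁴)(0.0392) ≈ 3.899×10⁻¹⁸ J + 2.245×10⁻¹⁶ J ≈ 2.284×10⁻¹⁶ J.
v_f = √(2·2.284×10⁻¹⁶/6.0×10⁻²⁶) ≈ 8.73×10⁴ m/s.

v_f ≈ 8.73×10⁴ m/s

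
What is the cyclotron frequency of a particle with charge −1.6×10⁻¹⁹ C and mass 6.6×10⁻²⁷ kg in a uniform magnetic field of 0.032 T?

f ≈ 1.2×10⁵ Hz

f = |q|B/(2πm).
f = (1.6×10⁻¹⁹)(0.032)/(2π·6.6×10⁻²⁷) ≈ 1.2×10⁵ Hz.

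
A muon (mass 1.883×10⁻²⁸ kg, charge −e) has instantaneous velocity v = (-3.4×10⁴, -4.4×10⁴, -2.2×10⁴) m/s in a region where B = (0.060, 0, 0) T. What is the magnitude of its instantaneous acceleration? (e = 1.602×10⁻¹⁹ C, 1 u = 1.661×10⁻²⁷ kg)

|a| ≈ 2.51×10¹² m/s²

v×B = (0, -1320, 2640) N/C.
F = q v×B = (−1.602×10⁻¹⁹ C)·(0, -1320, 2640) = (0, 2.11×10⁻¹⁶, -4.23×10⁻¹⁶) N.
|a| = |F|/m = 4.728×10⁻¹⁶/1.883×10⁻²⁸ ≈ 2.51×10¹² m/s².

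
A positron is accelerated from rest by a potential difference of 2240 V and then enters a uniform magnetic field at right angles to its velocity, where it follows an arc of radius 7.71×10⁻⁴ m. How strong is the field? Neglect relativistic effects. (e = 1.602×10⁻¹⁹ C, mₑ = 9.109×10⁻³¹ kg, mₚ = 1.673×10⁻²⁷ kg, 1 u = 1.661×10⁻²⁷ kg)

v = √(2|q|V/m) = √(2·1.602×10⁻¹⁹·2240/9.109×10⁻³¹) ≈ 2.807×10⁷ m/s.
B = mv/(|q|r) = (9.109×10⁻³¹)(2.807×10⁷)/((1.602×10⁻¹⁹)(7.71×10⁻⁴)) ≈ 0.207 T.

B ≈ 0.207 T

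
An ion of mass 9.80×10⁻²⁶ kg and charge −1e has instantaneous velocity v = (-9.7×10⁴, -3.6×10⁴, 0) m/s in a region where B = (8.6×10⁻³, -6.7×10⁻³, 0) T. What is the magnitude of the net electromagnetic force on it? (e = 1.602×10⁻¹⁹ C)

v×B = (0, 0, 960) N/C.
F = q v×B = (−1.602×10⁻¹⁹ C)·(0, 0, 960) = (0, 0, -1.54×10⁻¹⁶) N.
|F| = 1.54×10⁻¹⁶ N.

|F| ≈ 1.54×10⁻¹⁶ N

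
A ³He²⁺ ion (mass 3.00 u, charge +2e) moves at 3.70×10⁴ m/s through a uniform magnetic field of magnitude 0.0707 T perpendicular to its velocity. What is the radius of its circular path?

The magnetic force provides the centripetal force: |q|vB = mv²/r.
r = mv/(|q|B) = (4.983×10⁻²⁷)(3.70×10⁴)/((3.204×10⁻¹⁹)(0.0707)) ≈ 8.14×10⁻³ m.

r ≈ 8.14×10⁻³ m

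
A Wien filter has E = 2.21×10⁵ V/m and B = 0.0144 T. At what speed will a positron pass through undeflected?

Zero net Lorentz force requires |qE| = |q v×B|, i.e. E = vB.
v = E/B = 2.21×10⁵/0.0144 = 1.53×10⁷ m/s.

v = 1.53×10⁷ m/s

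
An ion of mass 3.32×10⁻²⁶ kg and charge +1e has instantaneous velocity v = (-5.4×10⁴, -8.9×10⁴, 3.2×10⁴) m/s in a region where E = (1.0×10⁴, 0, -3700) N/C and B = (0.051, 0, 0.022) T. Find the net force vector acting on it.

v×B = (-1960, 2820, 4540) N/C.
E + v×B = (8040, 2820, 839) N/C.
F = q(E + v×B) = (1.602×10⁻¹⁹ C)·(8040, 2820, 839) = (1.29×10⁻¹⁵, 4.52×10⁻¹⁶, 1.34×10⁻¹⁶) N.

F ≈ (1.29×10⁻¹⁵, 4.52×10⁻¹⁶, 1.34×10⁻¹⁶) N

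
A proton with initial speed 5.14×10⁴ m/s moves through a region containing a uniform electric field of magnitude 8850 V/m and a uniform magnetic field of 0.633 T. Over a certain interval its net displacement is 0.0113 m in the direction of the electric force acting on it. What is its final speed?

B does no work; ΔKE = |q|E d.
½mv_f² = ½mv₀² + |q|Ed = ½(1.673×10⁻²⁷)(5.14×10⁴)² + (1.602×10⁻¹⁹)(8850)(0.0113) ≈ 2.210×10⁻¹⁸ J + 1.602×10⁻¹⁷ J ≈ 1.823×10⁻¹⁷ J.
v_f = √(2·1.823×10⁻¹⁷/1.673×10⁻²⁷) ≈ 1.48×10⁵ m/s.

v_f ≈ 1.48×10⁵ m/s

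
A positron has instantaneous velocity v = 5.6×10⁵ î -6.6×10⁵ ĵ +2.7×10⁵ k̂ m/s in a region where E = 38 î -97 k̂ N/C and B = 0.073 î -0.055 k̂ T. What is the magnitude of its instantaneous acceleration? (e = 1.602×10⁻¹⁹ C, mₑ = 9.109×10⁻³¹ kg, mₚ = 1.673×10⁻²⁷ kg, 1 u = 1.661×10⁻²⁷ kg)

|a| ≈ 1.38×10¹⁶ m/s²

v×B = (3.63×10⁴, 5.05×10⁴, 4.82×10⁴) N/C.
E + v×B = (3.63×10⁴, 5.05×10⁴, 4.81×10⁴) N/C.
F = q(E + v×B) = (1.602×10⁻¹⁹ C)·(3.63×10⁴, 5.05×10⁴, 4.81×10⁴) = (5.82×10⁻¹⁵, 8.09×10⁻¹⁵, 7.70×10⁻¹⁵) N.
|a| = |F|/m = 1.260×10⁻¹⁴/9.109×10⁻³¹ ≈ 1.38×10¹⁶ m/s².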